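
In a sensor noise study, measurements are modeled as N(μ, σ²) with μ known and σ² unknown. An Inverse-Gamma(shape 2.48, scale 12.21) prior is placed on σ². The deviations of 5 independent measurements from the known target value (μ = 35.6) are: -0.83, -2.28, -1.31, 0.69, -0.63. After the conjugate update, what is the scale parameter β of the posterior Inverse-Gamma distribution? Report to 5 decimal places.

With known mean μ and an Inverse-Gamma(α, β) prior on σ², the Normal likelihood is conjugate: posterior is Inv-Gamma(α + n/2, β + Σ(xᵢ−μ)²/2).
Σ(xᵢ−μ)² = (-0.83)² + (-2.28)² + (-1.31)² + (0.69)² + (-0.63)² = 8.4764.
Posterior: Inv-Gamma(2.48 + 5/2, 12.21 + 8.4764/2) = Inv-Gamma(4.98, 16.44820).
Posterior β = 16.44820.

16.44820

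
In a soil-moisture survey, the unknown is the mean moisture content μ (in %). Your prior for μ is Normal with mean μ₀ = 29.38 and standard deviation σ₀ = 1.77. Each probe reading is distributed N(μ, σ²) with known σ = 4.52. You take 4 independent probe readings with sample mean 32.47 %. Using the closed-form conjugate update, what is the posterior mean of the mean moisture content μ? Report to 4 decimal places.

30.5548

For Normal data with known variance σ², a Normal(μ₀, σ₀²) prior on μ is conjugate. Posterior precision = 1/σ₀² + n/σ²; posterior mean is the precision-weighted average of μ₀ and x̄.
n·x̄ = 4·32.47 = 129.88.
σ₀² = 1.77² = 3.1329, σ² = 4.52² = 20.4304; σ² + n·σ₀² = 20.4304 + 4·3.1329 = 32.962.
Posterior mean = (μ₀/σ₀² + n·x̄/σ²)/(1/σ₀² + n/σ²) = (σ²·μ₀ + σ₀²·n·x̄)/(σ² + n·σ₀²) = (20.4304·29.38 + 3.1329·129.88)/32.962 = 1007.146204/32.962 = 30.5548.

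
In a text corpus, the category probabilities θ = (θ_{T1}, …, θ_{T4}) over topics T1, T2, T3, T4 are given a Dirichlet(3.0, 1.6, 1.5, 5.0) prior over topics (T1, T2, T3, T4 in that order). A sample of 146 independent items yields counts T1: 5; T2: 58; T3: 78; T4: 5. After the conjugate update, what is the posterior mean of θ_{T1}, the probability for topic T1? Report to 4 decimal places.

The Dirichlet prior is conjugate to the Multinomial likelihood: each posterior αⱼ = prior αⱼ + observed count nⱼ.
Posterior concentration: (8.0, 59.6, 79.5, 10.0), total = 157.1.
E[θ_{T1}|data] = α_{T1}/Σα = 8.0/157.1 = 0.0509.

0.0509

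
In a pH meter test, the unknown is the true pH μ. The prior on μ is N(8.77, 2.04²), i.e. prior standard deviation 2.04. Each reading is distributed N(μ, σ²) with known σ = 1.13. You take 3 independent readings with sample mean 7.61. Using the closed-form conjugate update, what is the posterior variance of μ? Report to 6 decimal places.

For Normal data with known variance σ², a Normal(μ₀, σ₀²) prior on μ is conjugate. Posterior precision = 1/σ₀² + n/σ²; posterior mean is the precision-weighted average of μ₀ and x̄.
σ₀² = 2.04² = 4.1616, σ² = 1.13² = 1.2769; σ² + n·σ₀² = 1.2769 + 3·4.1616 = 13.7617.
Posterior precision = 1/σ₀² + n/σ² = 1/4.1616 + 3/1.2769 = (σ² + n·σ₀²)/(σ₀²σ²) = 13.7617/(4.1616·1.2769); posterior variance σₙ² = σ₀²σ²/(σ² + n·σ₀²) = 4.1616·1.2769/13.7617 = 0.386140.

0.386140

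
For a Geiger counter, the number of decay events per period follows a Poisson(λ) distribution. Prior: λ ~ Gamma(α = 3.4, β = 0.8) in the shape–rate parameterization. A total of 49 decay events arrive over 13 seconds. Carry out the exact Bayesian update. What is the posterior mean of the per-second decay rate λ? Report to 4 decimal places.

3.7971

With a Gamma(shape α, rate β) prior, the Poisson likelihood is conjugate: the posterior is Gamma(α + ΣXᵢ, β + n).
Posterior: Gamma(α+S, β+n) = Gamma(3.4+49, 0.8+13) = Gamma(52.4, 13.8).
Posterior mean = α/β = 52.4/13.8 = 3.7971.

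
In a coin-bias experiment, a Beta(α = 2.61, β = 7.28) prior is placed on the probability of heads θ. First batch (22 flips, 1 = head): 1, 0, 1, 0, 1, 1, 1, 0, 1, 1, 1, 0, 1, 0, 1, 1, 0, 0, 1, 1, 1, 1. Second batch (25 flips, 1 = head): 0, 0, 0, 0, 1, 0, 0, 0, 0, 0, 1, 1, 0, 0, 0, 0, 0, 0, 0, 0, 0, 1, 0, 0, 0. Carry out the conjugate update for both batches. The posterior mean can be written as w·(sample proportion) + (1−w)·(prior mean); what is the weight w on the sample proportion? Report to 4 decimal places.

0.8262

The Beta prior is conjugate to a Binomial/Bernoulli likelihood; the update adds successes to α and failures to β.
Total number of flips: n = 22 + 25 = 47.
Posterior mean = (α₀+k)/(α₀+β₀+n) = [n/(α₀+β₀+n)]·(k/n) + [(α₀+β₀)/(α₀+β₀+n)]·α₀/(α₀+β₀), so only n and the prior enter the weight.
The weight on the data is w = n/(α₀+β₀+n) = 47/(2.61+7.28+47) = 47/56.89 = 0.8262.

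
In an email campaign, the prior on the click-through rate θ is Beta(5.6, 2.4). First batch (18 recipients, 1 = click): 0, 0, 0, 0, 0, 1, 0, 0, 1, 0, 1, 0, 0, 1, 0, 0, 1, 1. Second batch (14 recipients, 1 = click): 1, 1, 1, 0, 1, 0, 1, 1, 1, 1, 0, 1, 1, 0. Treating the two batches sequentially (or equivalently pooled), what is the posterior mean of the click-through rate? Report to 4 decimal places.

0.5400

The Beta prior is conjugate to a Binomial/Bernoulli likelihood; the update adds successes to α and failures to β.
After batch 1: Beta(5.6+6, 2.4+12) = Beta(11.6, 14.4).
After batch 2: Beta(11.6+10, 14.4+4) = Beta(21.6, 18.4).
Posterior mean = α/(α+β) = 21.6/40.0 = 0.5400.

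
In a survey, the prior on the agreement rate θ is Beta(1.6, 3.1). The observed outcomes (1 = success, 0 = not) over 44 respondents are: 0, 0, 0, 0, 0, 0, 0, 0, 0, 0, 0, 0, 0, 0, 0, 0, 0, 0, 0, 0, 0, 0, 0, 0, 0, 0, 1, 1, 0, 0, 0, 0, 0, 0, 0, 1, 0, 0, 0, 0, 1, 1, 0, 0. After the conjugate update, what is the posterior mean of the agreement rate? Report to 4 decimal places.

0.1355

The Beta prior is conjugate to a Binomial/Bernoulli likelihood; the update adds successes to α and failures to β.
Posterior: Beta(α+k, β+n−k) = Beta(1.6+5, 3.1+39) = Beta(6.6, 42.1).
Posterior mean = α/(α+β) = 6.6/48.7 = 0.1355.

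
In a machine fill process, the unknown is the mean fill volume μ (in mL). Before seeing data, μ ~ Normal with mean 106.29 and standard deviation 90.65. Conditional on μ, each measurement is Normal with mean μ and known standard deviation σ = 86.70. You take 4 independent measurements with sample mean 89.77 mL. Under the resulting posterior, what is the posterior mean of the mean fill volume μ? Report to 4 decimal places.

92.8448

For Normal data with known variance σ², a Normal(μ₀, σ₀²) prior on μ is conjugate. Posterior precision = 1/σ₀² + n/σ²; posterior mean is the precision-weighted average of μ₀ and x̄.
n·x̄ = 4·89.77 = 359.08.
σ₀² = 90.65² = 8217.4225, σ² = 86.70² = 7516.89; σ² + n·σ₀² = 7516.89 + 4·8217.4225 = 40386.58.
Posterior mean = (μ₀/σ₀² + n·x̄/σ²)/(1/σ₀² + n/σ²) = (σ²·μ₀ + σ₀²·n·x̄)/(σ² + n·σ₀²) = (7516.89·106.29 + 8217.4225·359.08)/40386.58 = 3749682.3094/40386.58 = 92.8448.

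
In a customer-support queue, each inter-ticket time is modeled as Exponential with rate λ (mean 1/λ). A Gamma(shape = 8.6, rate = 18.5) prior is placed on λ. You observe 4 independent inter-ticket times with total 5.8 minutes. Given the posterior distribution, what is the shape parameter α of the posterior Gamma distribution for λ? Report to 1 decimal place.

With a Gamma(shape α, rate β) prior on the exponential rate λ, the posterior after n observations with total T = Σxᵢ is Gamma(α+n, β+T).
Posterior: Gamma(8.6+4, 18.5+5.8) = Gamma(12.6, 24.3).
Posterior α = 12.6.

12.6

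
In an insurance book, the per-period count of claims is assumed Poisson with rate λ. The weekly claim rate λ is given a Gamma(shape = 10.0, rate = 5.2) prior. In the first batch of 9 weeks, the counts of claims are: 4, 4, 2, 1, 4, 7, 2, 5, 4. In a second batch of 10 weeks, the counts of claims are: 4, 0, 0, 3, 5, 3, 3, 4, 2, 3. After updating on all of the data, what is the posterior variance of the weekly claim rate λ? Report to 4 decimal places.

0.1195

With a Gamma(shape α, rate β) prior, the Poisson likelihood is conjugate: the posterior is Gamma(α + ΣXᵢ, β + n).
Batch 1: sum of counts S = 33 over n = 9 weeks.
After batch 1: Gamma(α+S, β+n) = Gamma(10.0+33, 5.2+9) = Gamma(43.0, 14.2).
Batch 2: sum of counts S = 27 over n = 10 weeks.
After batch 2: Gamma(α+S, β+n) = Gamma(43.0+27, 14.2+10) = Gamma(70.0, 24.2).
Var = α/β² = 70.0/24.2² = 0.1195.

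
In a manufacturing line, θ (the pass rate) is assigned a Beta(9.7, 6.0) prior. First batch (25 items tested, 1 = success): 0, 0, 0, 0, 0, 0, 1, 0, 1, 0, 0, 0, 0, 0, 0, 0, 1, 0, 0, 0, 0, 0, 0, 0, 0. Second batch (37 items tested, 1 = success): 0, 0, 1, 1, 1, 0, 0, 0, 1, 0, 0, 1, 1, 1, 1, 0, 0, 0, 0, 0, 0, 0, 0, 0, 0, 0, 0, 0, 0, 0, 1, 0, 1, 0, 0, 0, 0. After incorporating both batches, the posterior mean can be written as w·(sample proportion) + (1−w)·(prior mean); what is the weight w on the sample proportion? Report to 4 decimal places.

The Beta prior is conjugate to a Binomial/Bernoulli likelihood; the update adds successes to α and failures to β.
Total number of items tested: n = 25 + 37 = 62.
Posterior mean = (α₀+k)/(α₀+β₀+n) = [n/(α₀+β₀+n)]·(k/n) + [(α₀+β₀)/(α₀+β₀+n)]·α₀/(α₀+β₀), so only n and the prior enter the weight.
The weight on the data is w = n/(α₀+β₀+n) = 62/(9.7+6.0+62) = 62/77.7 = 0.7979.

0.7979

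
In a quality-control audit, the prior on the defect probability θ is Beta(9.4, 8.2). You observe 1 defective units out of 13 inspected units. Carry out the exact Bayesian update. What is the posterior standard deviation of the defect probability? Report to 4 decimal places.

0.0843

The Beta prior is conjugate to a Binomial/Bernoulli likelihood; the update adds successes to α and failures to β.
Posterior: Beta(α+k, β+n−k) = Beta(9.4+1, 8.2+12) = Beta(10.4, 20.2).
Var = αβ/((α+β)²(α+β+1)) = 10.4·20.2/(30.6²·31.6) = 0.00709994; SD = √0.00709994 = 0.0843.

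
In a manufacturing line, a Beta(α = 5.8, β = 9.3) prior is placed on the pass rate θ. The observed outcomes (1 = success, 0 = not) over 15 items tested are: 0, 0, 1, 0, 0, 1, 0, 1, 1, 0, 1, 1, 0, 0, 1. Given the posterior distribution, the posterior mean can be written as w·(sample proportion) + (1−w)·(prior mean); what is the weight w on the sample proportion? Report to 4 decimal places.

0.4983

The Beta prior is conjugate to a Binomial/Bernoulli likelihood; the update adds successes to α and failures to β.
Posterior mean = (α₀+k)/(α₀+β₀+n) = [n/(α₀+β₀+n)]·(k/n) + [(α₀+β₀)/(α₀+β₀+n)]·α₀/(α₀+β₀), so only n and the prior enter the weight.
The weight on the data is w = n/(α₀+β₀+n) = 15/(5.8+9.3+15) = 15/30.1 = 0.4983.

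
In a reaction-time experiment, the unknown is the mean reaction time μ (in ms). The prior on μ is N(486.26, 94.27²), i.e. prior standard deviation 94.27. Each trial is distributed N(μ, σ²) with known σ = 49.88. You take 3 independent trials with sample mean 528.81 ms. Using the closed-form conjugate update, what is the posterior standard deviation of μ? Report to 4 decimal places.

For Normal data with known variance σ², a Normal(μ₀, σ₀²) prior on μ is conjugate. Posterior precision = 1/σ₀² + n/σ²; posterior mean is the precision-weighted average of μ₀ and x̄.
σ₀² = 94.27² = 8886.8329, σ² = 49.88² = 2488.0144; σ² + n·σ₀² = 2488.0144 + 3·8886.8329 = 29148.5131.
Posterior precision = 1/σ₀² + n/σ² = 1/8886.8329 + 3/2488.0144 = (σ² + n·σ₀²)/(σ₀²σ²) = 29148.5131/(8886.8329·2488.0144); posterior variance σₙ² = σ₀²σ²/(σ² + n·σ₀²) = 8886.8329·2488.0144/29148.5131 = 758.548752.
Posterior SD = √σₙ² = √(8886.8329·2488.0144/29148.5131) = 27.5418.

27.5418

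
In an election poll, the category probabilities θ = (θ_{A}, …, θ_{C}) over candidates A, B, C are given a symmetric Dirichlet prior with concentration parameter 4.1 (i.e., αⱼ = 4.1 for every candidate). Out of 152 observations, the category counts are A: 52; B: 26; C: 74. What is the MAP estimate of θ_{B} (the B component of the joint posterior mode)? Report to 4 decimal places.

0.1804

The Dirichlet prior is conjugate to the Multinomial likelihood: each posterior αⱼ = prior αⱼ + observed count nⱼ.
Posterior concentration: (56.1, 30.1, 78.1), total = 164.3.
Joint mode component: (α_{B}−1)/(Σα−K) = 29.1/161.3 = 0.1804.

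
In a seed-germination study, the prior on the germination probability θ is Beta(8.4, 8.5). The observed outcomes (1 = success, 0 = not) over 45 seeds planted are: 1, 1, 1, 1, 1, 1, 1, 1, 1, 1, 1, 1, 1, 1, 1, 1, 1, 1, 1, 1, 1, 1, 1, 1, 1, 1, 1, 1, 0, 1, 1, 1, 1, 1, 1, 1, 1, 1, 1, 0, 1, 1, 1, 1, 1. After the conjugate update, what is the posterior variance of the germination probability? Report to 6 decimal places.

The Beta prior is conjugate to a Binomial/Bernoulli likelihood; the update adds successes to α and failures to β.
Posterior: Beta(α+k, β+n−k) = Beta(8.4+43, 8.5+2) = Beta(51.4, 10.5).
Var = αβ/((α+β)²(α+β+1)) = 51.4·10.5/(61.9²·62.9) = 0.002239.

0.002239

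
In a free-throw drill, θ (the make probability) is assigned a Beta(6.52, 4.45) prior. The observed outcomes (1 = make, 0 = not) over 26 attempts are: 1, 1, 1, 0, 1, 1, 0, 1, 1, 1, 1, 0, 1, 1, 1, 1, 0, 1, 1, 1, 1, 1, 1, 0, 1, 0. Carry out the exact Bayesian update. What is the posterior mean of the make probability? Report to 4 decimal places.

The Beta prior is conjugate to a Binomial/Bernoulli likelihood; the update adds successes to α and failures to β.
Posterior: Beta(α+k, β+n−k) = Beta(6.52+20, 4.45+6) = Beta(26.52, 10.45).
Posterior mean = α/(α+β) = 26.52/36.97 = 0.7173.

0.7173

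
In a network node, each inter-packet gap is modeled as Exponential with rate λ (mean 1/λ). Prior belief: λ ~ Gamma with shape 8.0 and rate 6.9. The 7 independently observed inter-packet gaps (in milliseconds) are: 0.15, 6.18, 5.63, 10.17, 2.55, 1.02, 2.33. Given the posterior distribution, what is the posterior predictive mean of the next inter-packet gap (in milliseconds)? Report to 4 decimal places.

With a Gamma(shape α, rate β) prior on the exponential rate λ, the posterior after n observations with total T = Σxᵢ is Gamma(α+n, β+T).
Sum of observations T = 28.03 milliseconds; n = 7.
Posterior: Gamma(8.0+7, 6.9+28.03) = Gamma(15.0, 34.93).
The predictive distribution for the next observation is Lomax; its mean is β/(α−1) = 34.93/14.0 = 2.4950.

2.4950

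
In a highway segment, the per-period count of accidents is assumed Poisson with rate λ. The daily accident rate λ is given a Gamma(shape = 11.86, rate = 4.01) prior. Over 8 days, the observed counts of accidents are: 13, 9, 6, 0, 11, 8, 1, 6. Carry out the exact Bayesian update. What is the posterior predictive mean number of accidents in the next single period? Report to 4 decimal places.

5.4838

With a Gamma(shape α, rate β) prior, the Poisson likelihood is conjugate: the posterior is Gamma(α + ΣXᵢ, β + n).
Sum of counts S = 54 over n = 8 days.
Posterior: Gamma(α+S, β+n) = Gamma(11.86+54, 4.01+8) = Gamma(65.86, 12.01).
The predictive distribution for one future period is NegBinom with mean α/β = 5.4838.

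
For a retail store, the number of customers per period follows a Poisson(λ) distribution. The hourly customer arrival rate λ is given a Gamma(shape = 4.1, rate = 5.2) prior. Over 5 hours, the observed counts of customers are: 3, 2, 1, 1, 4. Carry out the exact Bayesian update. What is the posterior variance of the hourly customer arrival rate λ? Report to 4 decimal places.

With a Gamma(shape α, rate β) prior, the Poisson likelihood is conjugate: the posterior is Gamma(α + ΣXᵢ, β + n).
Sum of counts S = 11 over n = 5 hours.
Posterior: Gamma(α+S, β+n) = Gamma(4.1+11, 5.2+5) = Gamma(15.1, 10.2).
Var = α/β² = 15.1/10.2² = 0.1451.

0.1451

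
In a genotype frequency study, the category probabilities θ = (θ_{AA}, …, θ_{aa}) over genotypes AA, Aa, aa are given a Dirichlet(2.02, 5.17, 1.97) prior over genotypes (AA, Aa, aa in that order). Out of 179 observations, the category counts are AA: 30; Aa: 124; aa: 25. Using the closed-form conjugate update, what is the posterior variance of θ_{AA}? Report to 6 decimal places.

The Dirichlet prior is conjugate to the Multinomial likelihood: each posterior αⱼ = prior αⱼ + observed count nⱼ.
Posterior concentration: (32.02, 129.17, 26.97), total = 188.16.
Var[θ_j] = α_j(Σα−α_j)/((Σα)²(Σα+1)) = 32.02·156.14/(188.16²·189.16) = 0.000747.

0.000747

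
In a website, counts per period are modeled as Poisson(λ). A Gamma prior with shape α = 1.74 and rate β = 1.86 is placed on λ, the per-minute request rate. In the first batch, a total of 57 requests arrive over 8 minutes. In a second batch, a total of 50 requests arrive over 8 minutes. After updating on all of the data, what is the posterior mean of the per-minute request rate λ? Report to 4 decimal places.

6.0885

With a Gamma(shape α, rate β) prior, the Poisson likelihood is conjugate: the posterior is Gamma(α + ΣXᵢ, β + n).
After batch 1: Gamma(α+S, β+n) = Gamma(1.74+57, 1.86+8) = Gamma(58.74, 9.86).
After batch 2: Gamma(α+S, β+n) = Gamma(58.74+50, 9.86+8) = Gamma(108.74, 17.86).
Posterior mean = α/β = 108.74/17.86 = 6.0885.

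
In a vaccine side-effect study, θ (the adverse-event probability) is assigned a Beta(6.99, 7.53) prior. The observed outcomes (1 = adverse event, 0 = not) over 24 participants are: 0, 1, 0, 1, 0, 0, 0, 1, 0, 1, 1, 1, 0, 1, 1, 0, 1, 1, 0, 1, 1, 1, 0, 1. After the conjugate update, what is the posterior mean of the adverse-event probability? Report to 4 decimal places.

The Beta prior is conjugate to a Binomial/Bernoulli likelihood; the update adds successes to α and failures to β.
Posterior: Beta(α+k, β+n−k) = Beta(6.99+14, 7.53+10) = Beta(20.99, 17.53).
Posterior mean = α/(α+β) = 20.99/38.52 = 0.5449.

0.5449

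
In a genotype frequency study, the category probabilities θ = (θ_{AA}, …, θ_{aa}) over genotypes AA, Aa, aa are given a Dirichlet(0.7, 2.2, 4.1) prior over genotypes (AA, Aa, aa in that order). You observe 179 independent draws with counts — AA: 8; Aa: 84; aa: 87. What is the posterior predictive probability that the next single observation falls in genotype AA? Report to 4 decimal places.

0.0468

The Dirichlet prior is conjugate to the Multinomial likelihood: each posterior αⱼ = prior αⱼ + observed count nⱼ.
Posterior concentration: (8.7, 86.2, 91.1), total = 186.0.
P(next = AA | data) = α_{AA}/Σα = 0.0468.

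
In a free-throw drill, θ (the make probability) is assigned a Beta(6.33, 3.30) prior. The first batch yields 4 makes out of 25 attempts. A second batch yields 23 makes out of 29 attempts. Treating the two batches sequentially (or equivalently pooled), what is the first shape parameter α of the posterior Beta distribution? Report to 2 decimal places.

The Beta prior is conjugate to a Binomial/Bernoulli likelihood; the update adds successes to α and failures to β.
After batch 1: Beta(6.33+4, 3.30+21) = Beta(10.33, 24.30).
After batch 2: Beta(10.33+23, 24.30+6) = Beta(33.33, 30.30).
Posterior α = 33.33.

33.33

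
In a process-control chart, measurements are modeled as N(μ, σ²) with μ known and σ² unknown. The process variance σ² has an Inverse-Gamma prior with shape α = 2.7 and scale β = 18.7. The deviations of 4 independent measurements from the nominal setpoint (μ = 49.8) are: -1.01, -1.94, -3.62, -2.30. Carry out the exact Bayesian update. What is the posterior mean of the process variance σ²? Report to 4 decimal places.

8.1862

With known mean μ and an Inverse-Gamma(α, β) prior on σ², the Normal likelihood is conjugate: posterior is Inv-Gamma(α + n/2, β + Σ(xᵢ−μ)²/2).
Σ(xᵢ−μ)² = (-1.01)² + (-1.94)² + (-3.62)² + (-2.30)² = 23.1781.
Posterior: Inv-Gamma(2.7 + 4/2, 18.7 + 23.1781/2) = Inv-Gamma(4.70, 30.28905).
E[σ²|data] = β/(α−1) = 30.28905/3.70 = 8.1862.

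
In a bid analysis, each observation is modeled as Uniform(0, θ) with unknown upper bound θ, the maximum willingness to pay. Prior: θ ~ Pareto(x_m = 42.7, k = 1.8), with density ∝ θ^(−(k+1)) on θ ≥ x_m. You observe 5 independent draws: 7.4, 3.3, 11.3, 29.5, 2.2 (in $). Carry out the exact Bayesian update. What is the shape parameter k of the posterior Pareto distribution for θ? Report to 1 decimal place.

6.8

A Pareto(scale x_m, shape k) prior on the upper bound θ of Uniform(0, θ) is conjugate: posterior is Pareto(max(x_m, max xᵢ), k + n).
Sample maximum = 29.5; prior scale x_m = 42.7 → posterior scale = max = 42.7.
Posterior shape = 1.8 + 5 = 6.8.
Posterior shape k = 6.8.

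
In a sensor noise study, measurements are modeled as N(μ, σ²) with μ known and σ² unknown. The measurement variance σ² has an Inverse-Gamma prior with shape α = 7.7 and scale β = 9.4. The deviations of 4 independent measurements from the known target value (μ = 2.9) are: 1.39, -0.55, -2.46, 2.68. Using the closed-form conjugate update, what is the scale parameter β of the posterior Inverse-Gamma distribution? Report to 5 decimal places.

With known mean μ and an Inverse-Gamma(α, β) prior on σ², the Normal likelihood is conjugate: posterior is Inv-Gamma(α + n/2, β + Σ(xᵢ−μ)²/2).
Σ(xᵢ−μ)² = (1.39)² + (-0.55)² + (-2.46)² + (2.68)² = 15.4686.
Posterior: Inv-Gamma(7.7 + 4/2, 9.4 + 15.4686/2) = Inv-Gamma(9.70, 17.13430).
Posterior β = 17.13430.

17.13430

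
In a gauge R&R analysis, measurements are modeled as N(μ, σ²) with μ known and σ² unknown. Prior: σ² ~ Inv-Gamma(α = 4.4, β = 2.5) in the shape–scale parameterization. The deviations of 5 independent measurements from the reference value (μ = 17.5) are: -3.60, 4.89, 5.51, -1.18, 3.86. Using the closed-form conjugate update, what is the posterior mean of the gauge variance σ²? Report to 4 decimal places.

With known mean μ and an Inverse-Gamma(α, β) prior on σ², the Normal likelihood is conjugate: posterior is Inv-Gamma(α + n/2, β + Σ(xᵢ−μ)²/2).
Σ(xᵢ−μ)² = (-3.60)² + (4.89)² + (5.51)² + (-1.18)² + (3.86)² = 83.5242.
Posterior: Inv-Gamma(4.4 + 5/2, 2.5 + 83.5242/2) = Inv-Gamma(6.90, 44.26210).
E[σ²|data] = β/(α−1) = 44.26210/5.90 = 7.5021.

7.5021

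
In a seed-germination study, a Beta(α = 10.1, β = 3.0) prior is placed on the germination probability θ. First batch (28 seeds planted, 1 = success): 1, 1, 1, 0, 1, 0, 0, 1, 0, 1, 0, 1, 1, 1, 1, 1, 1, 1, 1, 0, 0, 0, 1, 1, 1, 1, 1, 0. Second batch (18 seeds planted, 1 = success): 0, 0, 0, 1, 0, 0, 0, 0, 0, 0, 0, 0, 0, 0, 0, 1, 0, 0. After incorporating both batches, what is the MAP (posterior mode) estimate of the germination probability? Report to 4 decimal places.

The Beta prior is conjugate to a Binomial/Bernoulli likelihood; the update adds successes to α and failures to β.
After batch 1: Beta(10.1+19, 3.0+9) = Beta(29.1, 12.0).
After batch 2: Beta(29.1+2, 12.0+16) = Beta(31.1, 28.0).
Mode of Beta(a,b) for a,b>1 is (a−1)/(a+b−2) = 30.1/57.1 = 0.5271.

0.5271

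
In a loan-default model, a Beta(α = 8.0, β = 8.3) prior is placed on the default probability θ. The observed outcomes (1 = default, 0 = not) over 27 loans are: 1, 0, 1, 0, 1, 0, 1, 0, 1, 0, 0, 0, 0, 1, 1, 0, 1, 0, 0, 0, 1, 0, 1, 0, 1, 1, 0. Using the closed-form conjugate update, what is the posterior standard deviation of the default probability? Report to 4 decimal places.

0.0749

The Beta prior is conjugate to a Binomial/Bernoulli likelihood; the update adds successes to α and failures to β.
Posterior: Beta(α+k, β+n−k) = Beta(8.0+12, 8.3+15) = Beta(20.0, 23.3).
Var = αβ/((α+β)²(α+β+1)) = 20.0·23.3/(43.3²·44.3) = 0.00561056; SD = √0.00561056 = 0.0749.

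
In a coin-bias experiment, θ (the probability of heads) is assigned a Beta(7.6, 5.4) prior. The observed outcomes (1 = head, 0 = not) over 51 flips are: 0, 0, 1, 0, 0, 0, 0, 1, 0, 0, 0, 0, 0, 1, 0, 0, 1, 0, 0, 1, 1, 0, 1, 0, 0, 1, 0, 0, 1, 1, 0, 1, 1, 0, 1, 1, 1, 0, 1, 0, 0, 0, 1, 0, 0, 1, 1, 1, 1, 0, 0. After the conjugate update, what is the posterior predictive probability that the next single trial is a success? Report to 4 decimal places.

The Beta prior is conjugate to a Binomial/Bernoulli likelihood; the update adds successes to α and failures to β.
Posterior: Beta(α+k, β+n−k) = Beta(7.6+21, 5.4+30) = Beta(28.6, 35.4).
For a single future Bernoulli trial, P(success | data) = α/(α+β) = 0.4469.

0.4469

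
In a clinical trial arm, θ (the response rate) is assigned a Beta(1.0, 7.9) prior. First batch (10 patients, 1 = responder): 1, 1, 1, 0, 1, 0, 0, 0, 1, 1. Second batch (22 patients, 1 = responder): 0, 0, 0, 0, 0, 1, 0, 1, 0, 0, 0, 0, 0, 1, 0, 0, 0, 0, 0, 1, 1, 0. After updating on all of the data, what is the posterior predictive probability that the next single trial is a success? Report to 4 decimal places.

The Beta prior is conjugate to a Binomial/Bernoulli likelihood; the update adds successes to α and failures to β.
After batch 1: Beta(1.0+6, 7.9+4) = Beta(7.0, 11.9).
After batch 2: Beta(7.0+5, 11.9+17) = Beta(12.0, 28.9).
For a single future Bernoulli trial, P(success | data) = α/(α+β) = 0.2934.

0.2934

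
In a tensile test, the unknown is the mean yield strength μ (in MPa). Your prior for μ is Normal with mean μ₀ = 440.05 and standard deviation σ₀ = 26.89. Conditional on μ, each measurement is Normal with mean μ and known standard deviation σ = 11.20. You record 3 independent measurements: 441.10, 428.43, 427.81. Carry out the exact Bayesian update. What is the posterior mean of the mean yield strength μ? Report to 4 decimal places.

432.8623

For Normal data with known variance σ², a Normal(μ₀, σ₀²) prior on μ is conjugate. Posterior precision = 1/σ₀² + n/σ²; posterior mean is the precision-weighted average of μ₀ and x̄.
Σxᵢ = 441.10 + 428.43 + 427.81 = 1297.34, so n·x̄ = 1297.34.
σ₀² = 26.89² = 723.0721, σ² = 11.20² = 125.44; σ² + n·σ₀² = 125.44 + 3·723.0721 = 2294.6563.
Posterior mean = (μ₀/σ₀² + n·x̄/σ²)/(1/σ₀² + n/σ²) = (σ²·μ₀ + σ₀²·n·x̄)/(σ² + n·σ₀²) = (125.44·440.05 + 723.0721·1297.34)/2294.6563 = 993270.230214/2294.6563 = 432.8623.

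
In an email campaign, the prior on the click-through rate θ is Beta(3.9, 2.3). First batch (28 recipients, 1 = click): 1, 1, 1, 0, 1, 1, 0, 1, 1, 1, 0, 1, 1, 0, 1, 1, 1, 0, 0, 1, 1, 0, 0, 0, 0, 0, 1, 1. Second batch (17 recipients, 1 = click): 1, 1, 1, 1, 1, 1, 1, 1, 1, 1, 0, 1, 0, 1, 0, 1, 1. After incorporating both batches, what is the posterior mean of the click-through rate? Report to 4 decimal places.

0.6816

The Beta prior is conjugate to a Binomial/Bernoulli likelihood; the update adds successes to α and failures to β.
After batch 1: Beta(3.9+17, 2.3+11) = Beta(20.9, 13.3).
After batch 2: Beta(20.9+14, 13.3+3) = Beta(34.9, 16.3).
Posterior mean = α/(α+β) = 34.9/51.2 = 0.6816.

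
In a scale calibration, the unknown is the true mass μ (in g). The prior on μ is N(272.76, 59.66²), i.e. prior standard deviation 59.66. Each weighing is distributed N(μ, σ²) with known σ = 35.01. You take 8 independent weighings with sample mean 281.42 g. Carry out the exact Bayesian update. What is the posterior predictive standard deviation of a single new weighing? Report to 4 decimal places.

37.0485

For Normal data with known variance σ², a Normal(μ₀, σ₀²) prior on μ is conjugate. Posterior precision = 1/σ₀² + n/σ²; posterior mean is the precision-weighted average of μ₀ and x̄.
σ₀² = 59.66² = 3559.3156, σ² = 35.01² = 1225.7001; σ² + n·σ₀² = 1225.7001 + 8·3559.3156 = 29700.2249.
Posterior precision = 1/σ₀² + n/σ² = 1/3559.3156 + 8/1225.7001 = (σ² + n·σ₀²)/(σ₀²σ²) = 29700.2249/(3559.3156·1225.7001); posterior variance σₙ² = σ₀²σ²/(σ² + n·σ₀²) = 3559.3156·1225.7001/29700.2249 = 146.889577.
Predictive variance for one new observation = σₙ² + σ² = 3559.3156·1225.7001/29700.2249 + 1225.7001 = σ²·(σ₀² + 29700.2249)/29700.2249 = 1225.7001·33259.5405/29700.2249 = 1372.589677; SD = √(1225.7001·33259.5405/29700.2249) = 37.0485.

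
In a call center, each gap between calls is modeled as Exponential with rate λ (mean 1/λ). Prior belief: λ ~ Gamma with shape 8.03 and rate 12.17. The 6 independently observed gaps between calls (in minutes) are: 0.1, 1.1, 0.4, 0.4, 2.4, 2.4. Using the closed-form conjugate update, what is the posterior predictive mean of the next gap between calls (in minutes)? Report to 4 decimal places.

1.4559

With a Gamma(shape α, rate β) prior on the exponential rate λ, the posterior after n observations with total T = Σxᵢ is Gamma(α+n, β+T).
Sum of observations T = 6.8 minutes; n = 6.
Posterior: Gamma(8.03+6, 12.17+6.8) = Gamma(14.03, 18.97).
The predictive distribution for the next observation is Lomax; its mean is β/(α−1) = 18.97/13.03 = 1.4559.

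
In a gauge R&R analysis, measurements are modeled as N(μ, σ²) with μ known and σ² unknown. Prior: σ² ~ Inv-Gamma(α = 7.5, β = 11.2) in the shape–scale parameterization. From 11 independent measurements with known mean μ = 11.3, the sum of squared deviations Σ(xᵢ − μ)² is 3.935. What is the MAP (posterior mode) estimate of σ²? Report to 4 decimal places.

0.9405

With known mean μ and an Inverse-Gamma(α, β) prior on σ², the Normal likelihood is conjugate: posterior is Inv-Gamma(α + n/2, β + Σ(xᵢ−μ)²/2).
Posterior: Inv-Gamma(7.5 + 11/2, 11.2 + 3.935/2) = Inv-Gamma(13.00, 13.1675).
Mode = β/(α+1) = 13.1675/14.00 = 0.9405.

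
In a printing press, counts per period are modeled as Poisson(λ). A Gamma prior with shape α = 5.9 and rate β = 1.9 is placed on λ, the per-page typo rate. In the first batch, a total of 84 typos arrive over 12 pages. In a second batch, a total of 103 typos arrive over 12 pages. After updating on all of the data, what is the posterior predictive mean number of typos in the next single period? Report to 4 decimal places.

7.4479

With a Gamma(shape α, rate β) prior, the Poisson likelihood is conjugate: the posterior is Gamma(α + ΣXᵢ, β + n).
After batch 1: Gamma(α+S, β+n) = Gamma(5.9+84, 1.9+12) = Gamma(89.9, 13.9).
After batch 2: Gamma(α+S, β+n) = Gamma(89.9+103, 13.9+12) = Gamma(192.9, 25.9).
The predictive distribution for one future period is NegBinom with mean α/β = 7.4479.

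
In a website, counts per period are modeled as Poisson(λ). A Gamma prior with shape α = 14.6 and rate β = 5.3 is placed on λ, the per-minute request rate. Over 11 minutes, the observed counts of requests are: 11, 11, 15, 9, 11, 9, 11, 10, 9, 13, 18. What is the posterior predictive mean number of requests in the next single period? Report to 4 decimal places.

With a Gamma(shape α, rate β) prior, the Poisson likelihood is conjugate: the posterior is Gamma(α + ΣXᵢ, β + n).
Sum of counts S = 127 over n = 11 minutes.
Posterior: Gamma(α+S, β+n) = Gamma(14.6+127, 5.3+11) = Gamma(141.6, 16.3).
The predictive distribution for one future period is NegBinom with mean α/β = 8.6871.

8.6871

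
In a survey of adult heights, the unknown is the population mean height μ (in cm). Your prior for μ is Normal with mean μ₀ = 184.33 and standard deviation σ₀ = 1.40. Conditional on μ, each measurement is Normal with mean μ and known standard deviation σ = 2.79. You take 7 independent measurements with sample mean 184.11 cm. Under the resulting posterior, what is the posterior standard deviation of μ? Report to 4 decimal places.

0.8423

For Normal data with known variance σ², a Normal(μ₀, σ₀²) prior on μ is conjugate. Posterior precision = 1/σ₀² + n/σ²; posterior mean is the precision-weighted average of μ₀ and x̄.
σ₀² = 1.40² = 1.96, σ² = 2.79² = 7.7841; σ² + n·σ₀² = 7.7841 + 7·1.96 = 21.5041.
Posterior precision = 1/σ₀² + n/σ² = 1/1.96 + 7/7.7841 = (σ² + n·σ₀²)/(σ₀²σ²) = 21.5041/(1.96·7.7841); posterior variance σₙ² = σ₀²σ²/(σ² + n·σ₀²) = 1.96·7.7841/21.5041 = 0.709485.
Posterior SD = √σₙ² = √(1.96·7.7841/21.5041) = 0.8423.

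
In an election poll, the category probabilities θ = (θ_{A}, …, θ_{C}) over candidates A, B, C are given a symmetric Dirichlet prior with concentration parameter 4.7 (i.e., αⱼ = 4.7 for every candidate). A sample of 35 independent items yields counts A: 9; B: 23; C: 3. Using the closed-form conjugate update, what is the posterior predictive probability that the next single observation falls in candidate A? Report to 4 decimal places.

The Dirichlet prior is conjugate to the Multinomial likelihood: each posterior αⱼ = prior αⱼ + observed count nⱼ.
Posterior concentration: (13.7, 27.7, 7.7), total = 49.1.
P(next = A | data) = α_{A}/Σα = 0.2790.

0.2790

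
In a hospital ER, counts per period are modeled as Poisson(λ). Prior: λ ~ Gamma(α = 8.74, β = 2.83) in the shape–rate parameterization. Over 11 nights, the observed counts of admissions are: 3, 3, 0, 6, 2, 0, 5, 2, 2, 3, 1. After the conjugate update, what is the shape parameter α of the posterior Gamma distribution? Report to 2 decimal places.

35.74

With a Gamma(shape α, rate β) prior, the Poisson likelihood is conjugate: the posterior is Gamma(α + ΣXᵢ, β + n).
Sum of counts S = 27 over n = 11 nights.
Posterior: Gamma(α+S, β+n) = Gamma(8.74+27, 2.83+11) = Gamma(35.74, 13.83).
Posterior α = 35.74.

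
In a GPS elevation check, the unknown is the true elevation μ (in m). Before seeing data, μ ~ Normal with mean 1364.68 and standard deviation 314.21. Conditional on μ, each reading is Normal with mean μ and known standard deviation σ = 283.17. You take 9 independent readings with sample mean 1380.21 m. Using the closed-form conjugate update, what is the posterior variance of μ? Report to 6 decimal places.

8172.008208

For Normal data with known variance σ², a Normal(μ₀, σ₀²) prior on μ is conjugate. Posterior precision = 1/σ₀² + n/σ²; posterior mean is the precision-weighted average of μ₀ and x̄.
σ₀² = 314.21² = 98727.9241, σ² = 283.17² = 80185.2489; σ² + n·σ₀² = 80185.2489 + 9·98727.9241 = 968736.5658.
Posterior precision = 1/σ₀² + n/σ² = 1/98727.9241 + 9/80185.2489 = (σ² + n·σ₀²)/(σ₀²σ²) = 968736.5658/(98727.9241·80185.2489); posterior variance σₙ² = σ₀²σ²/(σ² + n·σ₀²) = 98727.9241·80185.2489/968736.5658 = 8172.008208.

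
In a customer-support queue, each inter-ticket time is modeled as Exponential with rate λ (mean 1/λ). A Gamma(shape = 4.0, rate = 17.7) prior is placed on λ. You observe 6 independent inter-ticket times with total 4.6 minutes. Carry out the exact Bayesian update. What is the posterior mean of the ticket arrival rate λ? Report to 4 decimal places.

With a Gamma(shape α, rate β) prior on the exponential rate λ, the posterior after n observations with total T = Σxᵢ is Gamma(α+n, β+T).
Posterior: Gamma(4.0+6, 17.7+4.6) = Gamma(10.0, 22.3).
Posterior mean of λ = α/β = 10.0/22.3 = 0.4484.

0.4484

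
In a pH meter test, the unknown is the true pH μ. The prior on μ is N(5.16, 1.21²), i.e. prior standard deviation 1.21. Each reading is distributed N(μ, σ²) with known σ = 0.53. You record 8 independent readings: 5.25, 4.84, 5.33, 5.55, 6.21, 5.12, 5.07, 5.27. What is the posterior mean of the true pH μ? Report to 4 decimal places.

5.3260

For Normal data with known variance σ², a Normal(μ₀, σ₀²) prior on μ is conjugate. Posterior precision = 1/σ₀² + n/σ²; posterior mean is the precision-weighted average of μ₀ and x̄.
Σxᵢ = 5.25 + 4.84 + 5.33 + 5.55 + 6.21 + 5.12 + 5.07 + 5.27 = 42.64, so n·x̄ = 42.64.
σ₀² = 1.21² = 1.4641, σ² = 0.53² = 0.2809; σ² + n·σ₀² = 0.2809 + 8·1.4641 = 11.9937.
Posterior mean = (μ₀/σ₀² + n·x̄/σ²)/(1/σ₀² + n/σ²) = (σ²·μ₀ + σ₀²·n·x̄)/(σ² + n·σ₀²) = (0.2809·5.16 + 1.4641·42.64)/11.9937 = 63.878668/11.9937 = 5.3260.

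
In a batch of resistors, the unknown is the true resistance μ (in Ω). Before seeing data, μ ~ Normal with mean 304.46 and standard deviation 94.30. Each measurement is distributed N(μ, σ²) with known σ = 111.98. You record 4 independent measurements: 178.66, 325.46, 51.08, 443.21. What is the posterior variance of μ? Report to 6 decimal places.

2317.787655

For Normal data with known variance σ², a Normal(μ₀, σ₀²) prior on μ is conjugate. Posterior precision = 1/σ₀² + n/σ²; posterior mean is the precision-weighted average of μ₀ and x̄.
σ₀² = 94.30² = 8892.49, σ² = 111.98² = 12539.5204; σ² + n·σ₀² = 12539.5204 + 4·8892.49 = 48109.4804.
Posterior precision = 1/σ₀² + n/σ² = 1/8892.49 + 4/12539.5204 = (σ² + n·σ₀²)/(σ₀²σ²) = 48109.4804/(8892.49·12539.5204); posterior variance σₙ² = σ₀²σ²/(σ² + n·σ₀²) = 8892.49·12539.5204/48109.4804 = 2317.787655.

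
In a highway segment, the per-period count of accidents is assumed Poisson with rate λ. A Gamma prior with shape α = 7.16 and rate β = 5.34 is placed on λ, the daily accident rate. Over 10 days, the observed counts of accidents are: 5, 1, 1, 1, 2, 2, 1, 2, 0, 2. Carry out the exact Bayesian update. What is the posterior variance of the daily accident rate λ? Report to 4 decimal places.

With a Gamma(shape α, rate β) prior, the Poisson likelihood is conjugate: the posterior is Gamma(α + ΣXᵢ, β + n).
Sum of counts S = 17 over n = 10 days.
Posterior: Gamma(α+S, β+n) = Gamma(7.16+17, 5.34+10) = Gamma(24.16, 15.34).
Var = α/β² = 24.16/15.34² = 0.1027.

0.1027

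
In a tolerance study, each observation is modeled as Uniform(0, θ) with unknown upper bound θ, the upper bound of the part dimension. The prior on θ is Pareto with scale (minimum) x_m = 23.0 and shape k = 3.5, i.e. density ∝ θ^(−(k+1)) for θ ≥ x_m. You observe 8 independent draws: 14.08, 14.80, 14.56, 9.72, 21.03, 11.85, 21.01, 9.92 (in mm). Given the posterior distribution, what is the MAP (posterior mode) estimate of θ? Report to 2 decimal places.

23.00

A Pareto(scale x_m, shape k) prior on the upper bound θ of Uniform(0, θ) is conjugate: posterior is Pareto(max(x_m, max xᵢ), k + n).
Sample maximum = 21.03; prior scale x_m = 23.0 → posterior scale = max = 23.00.
Posterior shape = 3.5 + 8 = 11.5.
The Pareto density is decreasing on [x_m, ∞), so the mode is x_m = 23.00.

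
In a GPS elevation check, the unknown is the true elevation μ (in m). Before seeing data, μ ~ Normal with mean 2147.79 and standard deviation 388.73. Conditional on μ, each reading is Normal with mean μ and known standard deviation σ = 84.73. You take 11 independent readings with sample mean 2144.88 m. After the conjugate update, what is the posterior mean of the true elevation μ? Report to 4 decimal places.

For Normal data with known variance σ², a Normal(μ₀, σ₀²) prior on μ is conjugate. Posterior precision = 1/σ₀² + n/σ²; posterior mean is the precision-weighted average of μ₀ and x̄.
n·x̄ = 11·2144.88 = 23593.68.
σ₀² = 388.73² = 151111.0129, σ² = 84.73² = 7179.1729; σ² + n·σ₀² = 7179.1729 + 11·151111.0129 = 1669400.3148.
Posterior mean = (μ₀/σ₀² + n·x̄/σ²)/(1/σ₀² + n/σ²) = (σ²·μ₀ + σ₀²·n·x̄)/(σ² + n·σ₀²) = (7179.1729·2147.79 + 151111.0129·23593.68)/1669400.3148 = 3580684238.601363/1669400.3148 = 2144.8925.

2144.8925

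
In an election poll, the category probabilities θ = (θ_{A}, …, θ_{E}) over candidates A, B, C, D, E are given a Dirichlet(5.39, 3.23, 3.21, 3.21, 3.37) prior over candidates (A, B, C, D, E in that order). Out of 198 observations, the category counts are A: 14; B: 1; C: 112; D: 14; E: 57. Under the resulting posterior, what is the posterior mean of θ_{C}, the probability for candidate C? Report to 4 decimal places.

The Dirichlet prior is conjugate to the Multinomial likelihood: each posterior αⱼ = prior αⱼ + observed count nⱼ.
Posterior concentration: (19.39, 4.23, 115.21, 17.21, 60.37), total = 216.41.
E[θ_{C}|data] = α_{C}/Σα = 115.21/216.41 = 0.5324.

0.5324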